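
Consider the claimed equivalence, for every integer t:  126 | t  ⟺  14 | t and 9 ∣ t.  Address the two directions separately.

[⇒] If 126 ∣ t, write t = 126q. Since 126 = 9·14, t = 14·(9q), so 14 ∣ t; and since 126 = 14·9, t = 9·(14q), so 9 ∣ t.

[⇐] Suppose 14 ∣ t and 9 ∣ t. Any common multiple of 14 and 9 is a multiple of their lcm; here gcd(14, 9) = 1, so lcm(14, 9) = 14·9 = 126, so 126 ∣ t.

The biconditional holds.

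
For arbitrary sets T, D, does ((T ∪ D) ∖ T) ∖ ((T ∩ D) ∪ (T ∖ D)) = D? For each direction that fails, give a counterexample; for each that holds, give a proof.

(⊆) Let x ∈ ((T ∪ D) ∖ T) ∖ ((T ∩ D) ∪ (T ∖ D)). Then x ∈ D and x ∉ T, from which x ∈ D.

(⊇) This inclusion fails. Take T = {1}, D = {1}; then 1 ∈ D but 1 ∉ ((T ∪ D) ∖ T) ∖ ((T ∩ D) ∪ (T ∖ D)).

Only the forward inclusion holds.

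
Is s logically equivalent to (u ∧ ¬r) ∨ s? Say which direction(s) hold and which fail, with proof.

[⇒] Assume the antecedent. If u is true, the antecedent forces (u = T, s = T, r = F) or (u = T, s = T, r = T), and (u ∧ ¬r) ∨ s holds there. If u is false, the antecedent forces (u = F, s = T, r = F) or (u = F, s = T, r = T), and (u ∧ ¬r) ∨ s holds there. Either way (u ∧ ¬r) ∨ s holds.

[⇐] This fails. Under u = T, s = F, r = F, the left side is false but the right side is true.

The forward direction holds; the converse fails.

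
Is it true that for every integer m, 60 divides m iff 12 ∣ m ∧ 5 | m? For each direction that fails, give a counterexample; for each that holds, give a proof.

The biconditional holds.

(→) If 60 ∣ m, write m = 60q. Since 60 = 5·12, m = 12·(5q), so 12 ∣ m; and since 60 = 12·5, m = 5·(12q), so 5 ∣ m.

(←) Suppose 12 ∣ m and 5 ∣ m. Any common multiple of 12 and 5 is a multiple of their lcm; here gcd(12, 5) = 1, so lcm(12, 5) = 12·5 = 60, so 60 ∣ m.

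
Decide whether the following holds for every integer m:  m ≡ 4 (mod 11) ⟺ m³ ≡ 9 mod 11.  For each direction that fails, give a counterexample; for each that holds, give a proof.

Equivalent; both directions hold.

(⇒) Suppose m ≡ 4 (mod 11). Write m = 11j + 4. Then (11j + 4)³ = 1331j³ + 1452j² + 528j + 64 = 11(121j³ + 132j² + 48j + 5) + 9, so m³ ≡ 9 (mod 11).

(⇐) Conversely, suppose m³ ≡ 9 (mod 11). The only residue r in {0, …, 10} with r³ ≡ 9 (mod 11) is r = 4, so m ≡ 4 (mod 11).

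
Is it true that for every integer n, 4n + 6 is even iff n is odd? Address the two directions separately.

Not equivalent: only (⇐) holds.

Forward direction. This fails: take n = 6. Then 4n + 6 = 30, which is even, yet n = 6 is even, not odd.

Converse. Suppose n is odd. Since 4 is even, 4n is even for every n, so 4n + 6 has the same parity as 6, which is even. Hence 4n + 6 is even.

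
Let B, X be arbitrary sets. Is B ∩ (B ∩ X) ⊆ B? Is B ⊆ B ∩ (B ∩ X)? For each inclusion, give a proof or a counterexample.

(⟹) Let x ∈ B ∩ (B ∩ X). Then x ∈ B ∩ X, from which x ∈ B.

(⟸) This inclusion fails. Take B = {1}, X = ∅; then 1 ∈ B but 1 ∉ B ∩ (B ∩ X).

The sets are not equal: only the forward inclusion holds.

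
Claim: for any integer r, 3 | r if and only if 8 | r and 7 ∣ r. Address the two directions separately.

Forward direction. This fails: take r = 3. Certainly 3 ∣ 3, but 8 ∤ 3.

Converse. This fails: take r = 56. Both 8 ∣ 56 and 7 ∣ 56, yet 56 is not a multiple of 3 (since 56 = 18·3 + 2), so 3 ∤ 56.

(⇒) fails and (⇐) fails.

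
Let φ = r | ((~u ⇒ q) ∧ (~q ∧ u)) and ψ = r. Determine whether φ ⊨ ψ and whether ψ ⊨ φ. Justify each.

The forward direction fails; the converse holds.

[⇐] Assume the antecedent. If r is true, r | ((~u ⇒ q) ∧ (~q ∧ u)) reduces to true regardless of the other variables. If r is false, the antecedent cannot hold. Either way r | ((~u ⇒ q) ∧ (~q ∧ u)) holds.

[⇒] This fails. Under r = F, u = T, q = F, the left side is true but the right side is false.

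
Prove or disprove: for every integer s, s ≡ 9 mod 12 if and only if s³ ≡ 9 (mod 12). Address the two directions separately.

(⟹) Suppose s ≡ 9 mod 12. Write s = 12j + 9. Then (12j + 9)³ = 1728j³ + 3888j² + 2916j + 729 = 12(144j³ + 324j² + 243j + 60) + 9, so s³ ≡ 9 (mod 12).

(⟸) Conversely, suppose s³ ≡ 9 (mod 12). The only residue r in {0, …, 11} with r³ ≡ 9 (mod 12) is r = 9, so s ≡ 9 (mod 12).

Equivalent; both directions hold.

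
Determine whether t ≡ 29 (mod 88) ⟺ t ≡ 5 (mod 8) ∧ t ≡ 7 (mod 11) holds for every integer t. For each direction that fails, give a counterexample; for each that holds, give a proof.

[⇐] If t ≡ 5 (mod 8) and t ≡ 7 (mod 11), then by the Chinese remainder theorem t ≡ 29 (mod 88). This is exactly t ≡ 29 (mod 88).

[⇒] Suppose t ≡ 29 (mod 88); write t = 88j + 29. Since 8 ∣ 88, reducing mod 8 gives t ≡ 29 ≡ 5 (mod 8); since 11 ∣ 88, reducing mod 11 gives t ≡ 29 ≡ 7 (mod 11).

The biconditional holds.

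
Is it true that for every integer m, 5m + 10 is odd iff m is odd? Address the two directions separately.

[⇒] Suppose 5m + 10 is odd. Since 5 is odd, 5m and m have the same parity, so 5m + 10 ≡ m + 10 (mod 2). As 10 is even, 5m + 10 is odd exactly when m is odd. Thus m is odd.

[⇐] Conversely, suppose m is odd; write m = 2j + 1. Then 5m + 10 = 5·(2j + 1) + 10 = 2·5j + 15, which is odd.

Both directions hold.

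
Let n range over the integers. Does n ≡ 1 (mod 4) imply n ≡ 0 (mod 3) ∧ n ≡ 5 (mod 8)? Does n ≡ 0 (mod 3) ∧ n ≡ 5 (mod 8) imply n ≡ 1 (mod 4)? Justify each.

(→) This fails: n = 1 gives 1 ≡ 1 (mod 4) but 1 ≡ 1 (mod 3), so the conjunction on the right does not hold.

(←) Conversely, if n ≡ 0 (mod 3) and n ≡ 5 (mod 8), then by the Chinese remainder theorem n ≡ 21 (mod 24). Since 21 ≡ 1 (mod 4) and 4 ∣ 24, we get n ≡ 1 (mod 4).

Not equivalent: only (⇐) holds.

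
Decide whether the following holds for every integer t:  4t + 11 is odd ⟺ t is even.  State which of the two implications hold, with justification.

The forward direction fails; the converse holds.

(⟹) This fails: take t = 1. Then 4t + 11 = 15, which is odd, yet t = 1 is odd, not even.

(⟸) Suppose t is even. Since 4 is even, 4t is even for every t, so 4t + 11 has the same parity as 11, which is odd. Hence 4t + 11 is odd.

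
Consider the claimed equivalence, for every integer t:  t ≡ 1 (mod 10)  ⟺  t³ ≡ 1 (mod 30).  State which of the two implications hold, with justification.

(→) This fails: take t = 11. Then 11 ≡ 1 (mod 10), but 11³ = 1331 ≡ 11 (mod 30), not 1.

(←) Conversely, the residues r modulo 30 with r³ ≡ 1 (mod 30) are exactly {1}, and each is ≡ 1 (mod 10).

Only the reverse direction holds.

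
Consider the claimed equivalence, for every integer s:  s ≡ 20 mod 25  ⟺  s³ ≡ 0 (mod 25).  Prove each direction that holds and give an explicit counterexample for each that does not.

Only the forward implication holds.

(⇒) Suppose s ≡ 20 mod 25. Write s = 25j + 20. Then (25j + 20)³ = 15625j³ + 37500j² + 30000j + 8000 = 25(625j³ + 1500j² + 1200j + 320) + 0, so s³ ≡ 0 (mod 25).

(⇐) This fails: take s = 0. Then 0³ = 0 ≡ 0 (mod 25), yet 0 ≡ 0 (mod 25), not 20.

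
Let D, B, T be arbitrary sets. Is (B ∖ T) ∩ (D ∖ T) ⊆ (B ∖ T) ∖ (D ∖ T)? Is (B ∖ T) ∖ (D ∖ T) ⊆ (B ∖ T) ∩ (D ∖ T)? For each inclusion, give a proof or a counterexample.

(⊆) This inclusion fails. Take D = {1}, B = {1}, T = ∅; then 1 ∈ (B ∖ T) ∩ (D ∖ T) but 1 ∉ (B ∖ T) ∖ (D ∖ T).

(⊇) This inclusion fails. Take D = ∅, B = {1}, T = ∅; then 1 ∈ (B ∖ T) ∖ (D ∖ T) but 1 ∉ (B ∖ T) ∩ (D ∖ T).

Neither inclusion holds.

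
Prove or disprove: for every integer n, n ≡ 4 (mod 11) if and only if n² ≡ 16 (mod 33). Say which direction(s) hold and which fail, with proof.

[⇒] This fails: take n = 15. Then 15 ≡ 4 (mod 11), but 15² = 225 ≡ 27 (mod 33), not 16.

[⇐] This fails: take n = 7. Then 7² = 49 ≡ 16 (mod 33), yet 7 ≡ 7 (mod 11), not 4.

Neither direction holds.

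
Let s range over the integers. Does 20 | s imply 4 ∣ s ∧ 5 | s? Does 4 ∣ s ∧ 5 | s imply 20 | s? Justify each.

[⇒] If 20 ∣ s, write s = 20q. Since 20 = 5·4, s = 4·(5q), so 4 ∣ s; and since 20 = 4·5, s = 5·(4q), so 5 ∣ s.

[⇐] Suppose 4 ∣ s and 5 ∣ s. Any common multiple of 4 and 5 is a multiple of their lcm; here gcd(4, 5) = 1, so lcm(4, 5) = 4·5 = 20, so 20 ∣ s.

Equivalent; both directions hold.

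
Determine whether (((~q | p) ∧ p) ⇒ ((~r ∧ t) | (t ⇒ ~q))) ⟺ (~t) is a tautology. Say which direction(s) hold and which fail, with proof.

The forward direction fails; the converse holds.

(→) This fails. Under t = T, r = F, q = F, p = F, the left side is true but the right side is false.

(←) Assume the antecedent. If t is true, the antecedent cannot hold. If t is false, the consequent reduces to true regardless of the other variables. Either way the consequent holds.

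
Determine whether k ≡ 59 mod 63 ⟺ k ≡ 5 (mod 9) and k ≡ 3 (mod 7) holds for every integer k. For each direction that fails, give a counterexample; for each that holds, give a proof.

Both directions hold; the statement is true.

(⟹) Suppose k ≡ 59 (mod 63); write k = 63j + 59. Since 9 ∣ 63, reducing mod 9 gives k ≡ 59 ≡ 5 (mod 9); since 7 ∣ 63, reducing mod 7 gives k ≡ 59 ≡ 3 (mod 7).

(⟸) Conversely, if k ≡ 5 (mod 9) and k ≡ 3 (mod 7), then by the Chinese remainder theorem k ≡ 59 (mod 63). This is exactly k ≡ 59 (mod 63).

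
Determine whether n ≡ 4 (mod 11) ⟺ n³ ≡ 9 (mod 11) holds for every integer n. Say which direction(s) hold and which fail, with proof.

(⇒) Suppose n ≡ 4 (mod 11). Write n = 11j + 4. Then (11j + 4)³ = 1331j³ + 1452j² + 528j + 64 = 11(121j³ + 132j² + 48j + 5) + 9, so n³ ≡ 9 (mod 11).

(⇐) For the converse, argue contrapositively. If n ≢ 4 (mod 11), then n is congruent to one of 0, 1, 2, 3, 5, 6, 7, 8, 9, 10 modulo 11, and these give n³ ≡ 0, 1, 8, 5, 4, 7, 2, 6, 3, 10 respectively — never 9.

Both implications hold.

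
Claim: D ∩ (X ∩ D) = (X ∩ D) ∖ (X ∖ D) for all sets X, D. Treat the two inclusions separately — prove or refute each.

The two sets are equal.

(⟹) Let x ∈ D ∩ (X ∩ D). Then x ∈ X ∩ D, from which x ∈ (X ∩ D) ∖ (X ∖ D).

(⟸) Let x ∈ (X ∩ D) ∖ (X ∖ D). Then x ∈ X ∩ D, from which x ∈ D ∩ (X ∩ D).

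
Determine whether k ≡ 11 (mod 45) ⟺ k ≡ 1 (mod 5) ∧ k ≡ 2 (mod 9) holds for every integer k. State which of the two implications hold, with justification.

(←) If k ≡ 1 (mod 5) and k ≡ 2 (mod 9), then by the Chinese remainder theorem k ≡ 11 (mod 45). This is exactly k ≡ 11 (mod 45).

(→) Suppose k ≡ 11 (mod 45); write k = 45j + 11. Since 5 ∣ 45, reducing mod 5 gives k ≡ 11 ≡ 1 (mod 5); since 9 ∣ 45, reducing mod 9 gives k ≡ 11 ≡ 2 (mod 9).

The biconditional holds.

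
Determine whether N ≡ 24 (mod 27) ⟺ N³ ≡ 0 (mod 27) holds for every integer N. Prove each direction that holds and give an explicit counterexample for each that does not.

Forward direction. Suppose N ≡ 24 (mod 27). Write N = 27j + 24. Then (27j + 24)³ = 19683j³ + 52488j² + 46656j + 13824 = 27(729j³ + 1944j² + 1728j + 512) + 0, so N³ ≡ 0 (mod 27).

Converse. This fails: take N = 0. Then 0³ = 0 ≡ 0 (mod 27), yet 0 ≡ 0 (mod 27), not 24.

Only the forward direction holds.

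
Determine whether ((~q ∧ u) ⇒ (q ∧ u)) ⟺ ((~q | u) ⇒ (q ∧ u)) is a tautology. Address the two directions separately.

(→) This fails. Under q = F, u = F, the left side is true but the right side is false.

(←) Assume the antecedent. If q is true, (~q ∧ u) ⇒ (q ∧ u) reduces to true regardless of the other variables. If q is false, the antecedent cannot hold. Either way (~q ∧ u) ⇒ (q ∧ u) holds.

(⇒) fails; (⇐) holds.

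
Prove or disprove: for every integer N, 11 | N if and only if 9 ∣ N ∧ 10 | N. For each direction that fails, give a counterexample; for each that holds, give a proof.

[⇒] This fails: take N = 11. Certainly 11 ∣ 11, but 9 ∤ 11.

[⇐] This fails: take N = 90. Both 9 ∣ 90 and 10 ∣ 90, yet 90 is not a multiple of 11 (since 90 = 8·11 + 2), so 11 ∤ 90.

Neither direction holds.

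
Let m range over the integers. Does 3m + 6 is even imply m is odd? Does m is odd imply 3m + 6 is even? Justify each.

Neither direction holds.

(⇒) This fails: m = 4 gives 3m + 6 = 18, which is even, but 4 is even, not odd.

(⇐) This also fails: m = 5 is odd, but 3m + 6 = 21 is odd, not even.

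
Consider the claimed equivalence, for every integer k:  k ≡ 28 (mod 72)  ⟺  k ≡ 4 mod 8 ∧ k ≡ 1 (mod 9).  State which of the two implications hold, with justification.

Equivalent; both directions hold.

[⇒] Suppose k ≡ 28 (mod 72); write k = 72j + 28. Since 8 ∣ 72, reducing mod 8 gives k ≡ 28 ≡ 4 (mod 8); since 9 ∣ 72, reducing mod 9 gives k ≡ 28 ≡ 1 (mod 9).

[⇐] Conversely, if k ≡ 4 (mod 8) and k ≡ 1 (mod 9), then by the Chinese remainder theorem k ≡ 28 (mod 72). This is exactly k ≡ 28 (mod 72).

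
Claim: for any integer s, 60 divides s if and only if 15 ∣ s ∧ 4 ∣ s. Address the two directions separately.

(⟸) Suppose 15 ∣ s and 4 ∣ s. Any common multiple of 15 and 4 is a multiple of their lcm; here gcd(15, 4) = 1, so lcm(15, 4) = 15·4 = 60, so 60 ∣ s.

(⟹) If 60 ∣ s, write s = 60q. Since 60 = 4·15, s = 15·(4q), so 15 ∣ s; and since 60 = 15·4, s = 4·(15q), so 4 ∣ s.

Both directions hold; the statement is true.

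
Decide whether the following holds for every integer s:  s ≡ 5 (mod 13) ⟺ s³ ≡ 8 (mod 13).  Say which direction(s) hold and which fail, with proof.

(⇒) holds; (⇐) fails.

[⇒] Suppose s ≡ 5 (mod 13). Write s = 13j + 5. Then (13j + 5)³ = 2197j³ + 2535j² + 975j + 125 = 13(169j³ + 195j² + 75j + 9) + 8, so s³ ≡ 8 (mod 13).

[⇐] This fails: take s = 2. Then 2³ = 8 ≡ 8 (mod 13), yet 2 ≡ 2 (mod 13), not 5.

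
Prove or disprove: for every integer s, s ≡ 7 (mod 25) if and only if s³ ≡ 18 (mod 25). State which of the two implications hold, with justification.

Both directions hold; the statement is true.

(←) Suppose s³ ≡ 18 (mod 25). The only residue r in {0, …, 24} with r³ ≡ 18 (mod 25) is r = 7, so s ≡ 7 (mod 25).

(→) Suppose s ≡ 7 (mod 25). Write s = 25j + 7. Then (25j + 7)³ = 15625j³ + 13125j² + 3675j + 343 = 25(625j³ + 525j² + 147j + 13) + 18, so s³ ≡ 18 (mod 25).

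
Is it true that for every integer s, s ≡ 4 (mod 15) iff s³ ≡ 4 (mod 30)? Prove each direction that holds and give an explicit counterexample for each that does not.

The forward direction fails; the converse holds.

(→) This fails: take s = 19. Then 19 ≡ 4 (mod 15), but 19³ = 6859 ≡ 19 (mod 30), not 4.

(←) Conversely, the residues r modulo 30 with r³ ≡ 4 (mod 30) are exactly {4}, and each is ≡ 4 (mod 15).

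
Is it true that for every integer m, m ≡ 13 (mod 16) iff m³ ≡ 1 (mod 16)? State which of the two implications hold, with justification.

(⇒) fails and (⇐) fails.

(⇒) This fails: take m = 13. Then 13 ≡ 13 (mod 16), but 13³ = 2197 ≡ 5 (mod 16), not 1.

(⇐) This fails: take m = 1. Then 1³ = 1 ≡ 1 (mod 16), yet 1 ≡ 1 (mod 16), not 13.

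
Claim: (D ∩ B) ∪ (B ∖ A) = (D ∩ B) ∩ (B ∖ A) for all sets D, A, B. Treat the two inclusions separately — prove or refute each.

Only the reverse inclusion holds.

Forward inclusion. This inclusion fails. Take D = ∅, A = ∅, B = {1}; then 1 ∈ (D ∩ B) ∪ (B ∖ A) but 1 ∉ (D ∩ B) ∩ (B ∖ A).

Reverse inclusion. Let x ∈ (D ∩ B) ∩ (B ∖ A). Then x ∈ D ∩ B and x ∉ A, from which x ∈ (D ∩ B) ∪ (B ∖ A).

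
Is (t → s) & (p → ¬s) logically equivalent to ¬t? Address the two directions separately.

(⇒) This fails. Under p = F, t = T, s = T, the left side is true but the right side is false.

(⇐) This fails. Under p = T, t = F, s = T, the left side is false but the right side is true.

Neither implication holds.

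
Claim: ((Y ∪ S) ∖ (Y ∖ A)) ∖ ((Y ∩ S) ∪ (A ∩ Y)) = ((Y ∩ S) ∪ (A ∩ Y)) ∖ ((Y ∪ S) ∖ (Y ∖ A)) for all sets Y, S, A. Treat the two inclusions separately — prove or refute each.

Neither inclusion holds.

(⊆) This inclusion fails. Take Y = ∅, S = {1}, A = ∅; then 1 ∈ ((Y ∪ S) ∖ (Y ∖ A)) ∖ ((Y ∩ S) ∪ (A ∩ Y)) but 1 ∉ ((Y ∩ S) ∪ (A ∩ Y)) ∖ ((Y ∪ S) ∖ (Y ∖ A)).

(⊇) This inclusion fails. Take Y = {1}, S = {1}, A = ∅; then 1 ∈ ((Y ∩ S) ∪ (A ∩ Y)) ∖ ((Y ∪ S) ∖ (Y ∖ A)) but 1 ∉ ((Y ∪ S) ∖ (Y ∖ A)) ∖ ((Y ∩ S) ∪ (A ∩ Y)).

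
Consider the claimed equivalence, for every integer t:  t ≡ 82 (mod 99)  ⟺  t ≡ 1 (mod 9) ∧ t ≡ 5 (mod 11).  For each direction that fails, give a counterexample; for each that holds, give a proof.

Both directions hold; the statement is true.

[⇒] Suppose t ≡ 82 (mod 99); write t = 99j + 82. Since 9 ∣ 99, reducing mod 9 gives t ≡ 82 ≡ 1 (mod 9); since 11 ∣ 99, reducing mod 11 gives t ≡ 82 ≡ 5 (mod 11).

[⇐] Conversely, if t ≡ 1 (mod 9) and t ≡ 5 (mod 11), then by the Chinese remainder theorem t ≡ 82 (mod 99). This is exactly t ≡ 82 (mod 99).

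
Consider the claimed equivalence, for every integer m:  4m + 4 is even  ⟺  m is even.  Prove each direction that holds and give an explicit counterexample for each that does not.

(⟹) This fails: take m = 1. Then 4m + 4 = 8, which is even, yet m = 1 is odd, not even.

(⟸) Suppose m is even. Since 4 is even, 4m is even for every m, so 4m + 4 has the same parity as 4, which is even. Hence 4m + 4 is even.

The forward direction fails; the converse holds.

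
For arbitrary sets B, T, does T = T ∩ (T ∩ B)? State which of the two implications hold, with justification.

(⊇) Let x ∈ T ∩ (T ∩ B). Then x ∈ B ∩ T, from which x ∈ T.

(⊆) This inclusion fails. Take B = ∅, T = {1}; then 1 ∈ T but 1 ∉ T ∩ (T ∩ B).

The sets are not equal: only the reverse inclusion holds.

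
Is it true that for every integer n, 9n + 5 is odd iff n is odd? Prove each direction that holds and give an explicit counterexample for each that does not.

Forward direction. This fails: n = 4 gives 9n + 5 = 41, which is odd, but 4 is even, not odd.

Converse. This also fails: n = 7 is odd, but 9n + 5 = 68 is even, not odd.

(⇒) fails and (⇐) fails.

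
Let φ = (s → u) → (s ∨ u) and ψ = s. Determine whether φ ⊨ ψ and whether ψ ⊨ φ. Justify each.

Not equivalent: only (⇐) holds.

(←) Assume the antecedent. If s is true, (s → u) → (s ∨ u) reduces to true regardless of the other variables. If s is false, the antecedent cannot hold. Either way (s → u) → (s ∨ u) holds.

(→) This fails. Under s = F, u = T, the left side is true but the right side is false.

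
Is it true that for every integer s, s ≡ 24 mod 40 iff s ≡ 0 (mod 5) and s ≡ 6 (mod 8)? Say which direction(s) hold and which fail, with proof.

Forward direction. This fails: s = 24 gives 24 ≡ 24 (mod 40) but 24 ≡ 4 (mod 5), so the conjunction on the right does not hold.

Converse. This fails: s = 30 satisfies both congruences on the right (30 ≡ 0 mod 5 and 30 ≡ 6 mod 8) yet 30 ≡ 30 (mod 40), not 24.

Neither implication holds.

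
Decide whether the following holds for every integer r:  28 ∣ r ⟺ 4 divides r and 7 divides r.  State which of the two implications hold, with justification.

[⇒] If 28 ∣ r, write r = 28q. Since 28 = 7·4, r = 4·(7q), so 4 ∣ r; and since 28 = 4·7, r = 7·(4q), so 7 ∣ r.

[⇐] Suppose 4 ∣ r and 7 ∣ r. Any common multiple of 4 and 7 is a multiple of their lcm; here gcd(4, 7) = 1, so lcm(4, 7) = 4·7 = 28, so 28 ∣ r.

Both directions hold; the statement is true.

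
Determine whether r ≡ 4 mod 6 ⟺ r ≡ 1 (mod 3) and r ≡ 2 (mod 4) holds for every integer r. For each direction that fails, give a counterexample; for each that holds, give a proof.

(⇒) fails; (⇐) holds.

(→) This fails: r = 4 gives 4 ≡ 4 (mod 6) but 4 ≡ 0 (mod 4), so the conjunction on the right does not hold.

(←) Conversely, if r ≡ 1 (mod 3) and r ≡ 2 (mod 4), then by the Chinese remainder theorem r ≡ 10 (mod 12). Since 10 ≡ 4 (mod 6) and 6 ∣ 12, we get r ≡ 4 (mod 6).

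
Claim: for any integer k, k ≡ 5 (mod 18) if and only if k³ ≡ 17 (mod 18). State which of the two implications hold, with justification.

(⇒) holds; (⇐) fails.

(⇒) Suppose k ≡ 5 (mod 18). Write k = 18j + 5. Then (18j + 5)³ = 5832j³ + 4860j² + 1350j + 125 = 18(324j³ + 270j² + 75j + 6) + 17, so k³ ≡ 17 (mod 18).

(⇐) This fails: take k = 11. Then 11³ = 1331 ≡ 17 (mod 18), yet 11 ≡ 11 (mod 18), not 5.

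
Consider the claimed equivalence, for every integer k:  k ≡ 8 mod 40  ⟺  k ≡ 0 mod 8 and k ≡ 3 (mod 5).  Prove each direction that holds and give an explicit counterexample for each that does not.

The biconditional holds.

(←) If k ≡ 0 (mod 8) and k ≡ 3 (mod 5), then by the Chinese remainder theorem k ≡ 8 (mod 40). This is exactly k ≡ 8 (mod 40).

(→) Suppose k ≡ 8 (mod 40); write k = 40j + 8. Since 8 ∣ 40, reducing mod 8 gives k ≡ 8 ≡ 0 (mod 8); since 5 ∣ 40, reducing mod 5 gives k ≡ 8 ≡ 3 (mod 5).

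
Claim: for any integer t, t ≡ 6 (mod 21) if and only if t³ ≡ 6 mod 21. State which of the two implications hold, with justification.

Not equivalent: only (⇒) holds.

(⟹) Suppose t ≡ 6 (mod 21). Write t = 21j + 6. Then (21j + 6)³ = 9261j³ + 7938j² + 2268j + 216 = 21(441j³ + 378j² + 108j + 10) + 6, so t³ ≡ 6 (mod 21).

(⟸) This fails: take t = 3. Then 3³ = 27 ≡ 6 (mod 21), yet 3 ≡ 3 (mod 21), not 6.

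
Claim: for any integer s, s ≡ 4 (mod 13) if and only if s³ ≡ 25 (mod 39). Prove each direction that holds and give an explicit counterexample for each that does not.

(→) This fails: take s = 17. Then 17 ≡ 4 (mod 13), but 17³ = 4913 ≡ 38 (mod 39), not 25.

(←) This fails: take s = 10. Then 10³ = 1000 ≡ 25 (mod 39), yet 10 ≡ 10 (mod 13), not 4.

(⇒) fails and (⇐) fails.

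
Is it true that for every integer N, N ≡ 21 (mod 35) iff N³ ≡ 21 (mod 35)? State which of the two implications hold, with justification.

[⇒] Suppose N ≡ 21 (mod 35). Write N = 35j + 21. Then (35j + 21)³ = 42875j³ + 77175j² + 46305j + 9261 = 35(1225j³ + 2205j² + 1323j + 264) + 21, so N³ ≡ 21 (mod 35).

[⇐] Conversely, suppose N³ ≡ 21 (mod 35). The only residue r in {0, …, 34} with r³ ≡ 21 (mod 35) is r = 21, so N ≡ 21 (mod 35).

Both implications hold.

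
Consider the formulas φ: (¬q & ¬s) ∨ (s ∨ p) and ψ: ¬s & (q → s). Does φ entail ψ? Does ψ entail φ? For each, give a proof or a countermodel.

Not equivalent: only (⇐) holds.

(←) Assume the antecedent. If q is true, the antecedent cannot hold. If q is false, (¬q & ¬s) ∨ (s ∨ p) reduces to true regardless of the other variables. Either way (¬q & ¬s) ∨ (s ∨ p) holds.

(→) This fails. Under q = T, p = T, s = F, the left side is true but the right side is false.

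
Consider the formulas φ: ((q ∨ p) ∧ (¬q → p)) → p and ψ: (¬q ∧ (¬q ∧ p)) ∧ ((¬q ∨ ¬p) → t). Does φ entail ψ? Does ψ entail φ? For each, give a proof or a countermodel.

Only the reverse direction holds.

(⟹) This fails. Under t = F, p = F, q = F, the left side is true but the right side is false.

(⟸) Assume the antecedent. If t is true, the antecedent forces (t = T, p = T, q = F), and ((q ∨ p) ∧ (¬q → p)) → p holds there. If t is false, the antecedent cannot hold. Either way ((q ∨ p) ∧ (¬q → p)) → p holds.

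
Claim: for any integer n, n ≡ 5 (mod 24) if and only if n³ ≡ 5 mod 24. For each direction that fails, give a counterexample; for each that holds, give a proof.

The biconditional holds.

[⇒] Suppose n ≡ 5 (mod 24). Write n = 24j + 5. Then (24j + 5)³ = 13824j³ + 8640j² + 1800j + 125 = 24(576j³ + 360j² + 75j + 5) + 5, so n³ ≡ 5 (mod 24).

[⇐] Conversely, suppose n³ ≡ 5 (mod 24). The only residue r in {0, …, 23} with r³ ≡ 5 (mod 24) is r = 5, so n ≡ 5 (mod 24).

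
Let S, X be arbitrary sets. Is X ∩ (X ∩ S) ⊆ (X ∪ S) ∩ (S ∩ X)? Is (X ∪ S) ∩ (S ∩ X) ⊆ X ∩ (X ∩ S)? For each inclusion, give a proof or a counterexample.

Both inclusions hold.

Forward inclusion. Let x ∈ X ∩ (X ∩ S). Then x ∈ S ∩ X, from which x ∈ (X ∪ S) ∩ (S ∩ X).

Reverse inclusion. Let x ∈ (X ∪ S) ∩ (S ∩ X). Then x ∈ S ∩ X, from which x ∈ X ∩ (X ∩ S).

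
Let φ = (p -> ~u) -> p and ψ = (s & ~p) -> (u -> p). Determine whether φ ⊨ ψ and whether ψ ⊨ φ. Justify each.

The forward direction holds; the converse fails.

(→) Assume the antecedent. If p is true, (s & ~p) -> (u -> p) reduces to true regardless of the other variables. If p is false, the antecedent cannot hold. Either way (s & ~p) -> (u -> p) holds.

(←) This fails. Under p = F, u = F, s = F, the left side is false but the right side is true.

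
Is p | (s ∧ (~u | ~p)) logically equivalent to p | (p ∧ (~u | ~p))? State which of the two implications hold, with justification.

(→) This fails. Under s = T, u = F, p = F, the left side is true but the right side is false.

(←) Assume the antecedent. If s is true, p | (s ∧ (~u | ~p)) reduces to true regardless of the other variables. If s is false, the antecedent forces (s = F, u = F, p = T) or (s = F, u = T, p = T), and p | (s ∧ (~u | ~p)) holds there. Either way p | (s ∧ (~u | ~p)) holds.

Only the reverse direction holds.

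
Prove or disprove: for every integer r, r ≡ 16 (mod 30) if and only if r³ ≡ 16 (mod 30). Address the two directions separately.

(⟹) Suppose r ≡ 16 (mod 30). Write r = 30j + 16. Then (30j + 16)³ = 27000j³ + 43200j² + 23040j + 4096 = 30(900j³ + 1440j² + 768j + 136) + 16, so r³ ≡ 16 (mod 30).

(⟸) Conversely, suppose r³ ≡ 16 (mod 30). The only residue r in {0, …, 29} with r³ ≡ 16 (mod 30) is r = 16, so r ≡ 16 (mod 30).

Both directions hold; the statement is true.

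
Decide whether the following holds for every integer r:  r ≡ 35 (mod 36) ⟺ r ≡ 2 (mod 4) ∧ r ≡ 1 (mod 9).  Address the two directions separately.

[⇒] This fails: r = 35 gives 35 ≡ 35 (mod 36) but 35 ≡ 3 (mod 4), so the conjunction on the right does not hold.

[⇐] This fails: r = 10 satisfies both congruences on the right (10 ≡ 2 mod 4 and 10 ≡ 1 mod 9) yet 10 ≡ 10 (mod 36), not 35.

Neither implication holds.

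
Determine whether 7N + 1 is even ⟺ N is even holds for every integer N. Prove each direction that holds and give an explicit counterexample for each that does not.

Neither implication holds.

(→) This fails: N = 3 gives 7N + 1 = 22, which is even, but 3 is odd, not even.

(←) This also fails: N = 2 is even, but 7N + 1 = 15 is odd, not even.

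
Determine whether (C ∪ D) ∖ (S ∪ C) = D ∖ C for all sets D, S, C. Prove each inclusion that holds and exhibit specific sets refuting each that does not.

(⊇) This inclusion fails. Take D = {1}, S = {1}, C = ∅; then 1 ∈ D ∖ C but 1 ∉ (C ∪ D) ∖ (S ∪ C).

(⊆) Let x ∈ (C ∪ D) ∖ (S ∪ C). Then x ∈ D and x ∉ S, C, from which x ∈ D ∖ C.

The sets are not equal: only the forward inclusion holds.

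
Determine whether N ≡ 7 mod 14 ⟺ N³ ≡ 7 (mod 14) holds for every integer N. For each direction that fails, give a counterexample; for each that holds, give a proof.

The biconditional holds.

(→) Suppose N ≡ 7 mod 14. Write N = 14j + 7. Then (14j + 7)³ = 2744j³ + 4116j² + 2058j + 343 = 14(196j³ + 294j² + 147j + 24) + 7, so N³ ≡ 7 (mod 14).

(←) Conversely, suppose N³ ≡ 7 (mod 14). The only residue r in {0, …, 13} with r³ ≡ 7 (mod 14) is r = 7, so N ≡ 7 (mod 14).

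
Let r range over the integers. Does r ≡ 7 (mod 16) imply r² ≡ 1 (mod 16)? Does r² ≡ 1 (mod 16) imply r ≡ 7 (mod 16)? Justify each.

Only the forward direction holds.

(⟹) Suppose r ≡ 7 (mod 16). Write r = 16j + 7. Then (16j + 7)² = 256j² + 224j + 49 = 16(16j² + 14j + 3) + 1, so r² ≡ 1 (mod 16).

(⟸) This fails: take r = 1. Then 1² = 1 ≡ 1 (mod 16), yet 1 ≡ 1 (mod 16), not 7.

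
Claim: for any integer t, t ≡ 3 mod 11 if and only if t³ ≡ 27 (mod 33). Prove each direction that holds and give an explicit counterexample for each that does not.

Converse. The residues r modulo 33 with r³ ≡ 27 (mod 33) are exactly {3}, and each is ≡ 3 (mod 11).

Forward direction. This fails: take t = 14. Then 14 ≡ 3 (mod 11), but 14³ = 2744 ≡ 5 (mod 33), not 27.

Only the reverse direction holds.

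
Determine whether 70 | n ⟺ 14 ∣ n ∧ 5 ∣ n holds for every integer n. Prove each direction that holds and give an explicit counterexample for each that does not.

(⟹) If 70 ∣ n, write n = 70q. Since 70 = 5·14, n = 14·(5q), so 14 ∣ n; and since 70 = 14·5, n = 5·(14q), so 5 ∣ n.

(⟸) Suppose 14 ∣ n and 5 ∣ n. Any common multiple of 14 and 5 is a multiple of their lcm; here gcd(14, 5) = 1, so lcm(14, 5) = 14·5 = 70, so 70 ∣ n.

Both implications hold.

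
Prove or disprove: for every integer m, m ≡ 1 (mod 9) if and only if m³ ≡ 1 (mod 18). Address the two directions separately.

Forward direction. This fails: take m = 10. Then 10 ≡ 1 (mod 9), but 10³ = 1000 ≡ 10 (mod 18), not 1.

Converse. This fails: take m = 7. Then 7³ = 343 ≡ 1 (mod 18), yet 7 ≡ 7 (mod 9), not 1.

Neither direction holds.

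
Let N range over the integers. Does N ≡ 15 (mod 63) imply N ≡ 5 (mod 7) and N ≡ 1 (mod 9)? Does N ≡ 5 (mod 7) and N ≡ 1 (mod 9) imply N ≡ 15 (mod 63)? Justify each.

Neither direction holds.

(⟹) This fails: N = 15 gives 15 ≡ 15 (mod 63) but 15 ≡ 1 (mod 7), so the conjunction on the right does not hold.

(⟸) This fails: N = 19 satisfies both congruences on the right (19 ≡ 5 mod 7 and 19 ≡ 1 mod 9) yet 19 ≡ 19 (mod 63), not 15.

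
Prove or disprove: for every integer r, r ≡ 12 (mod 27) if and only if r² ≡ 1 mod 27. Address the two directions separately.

Forward direction. This fails: take r = 12. Then 12 ≡ 12 (mod 27), but 12² = 144 ≡ 9 (mod 27), not 1.

Converse. This fails: take r = 1. Then 1² = 1 ≡ 1 (mod 27), yet 1 ≡ 1 (mod 27), not 12.

Neither direction holds.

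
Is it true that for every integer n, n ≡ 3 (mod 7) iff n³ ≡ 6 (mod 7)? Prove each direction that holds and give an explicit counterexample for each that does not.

Forward direction. Suppose n ≡ 3 (mod 7). Write n = 7j + 3. Then (7j + 3)³ = 343j³ + 441j² + 189j + 27 = 7(49j³ + 63j² + 27j + 3) + 6, so n³ ≡ 6 (mod 7).

Converse. This fails: take n = 5. Then 5³ = 125 ≡ 6 (mod 7), yet 5 ≡ 5 (mod 7), not 3.

Only the forward implication holds.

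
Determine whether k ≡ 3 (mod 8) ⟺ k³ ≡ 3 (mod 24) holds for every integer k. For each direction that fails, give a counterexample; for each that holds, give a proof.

The forward direction fails; the converse holds.

(⟹) This fails: take k = 11. Then 11 ≡ 3 (mod 8), but 11³ = 1331 ≡ 11 (mod 24), not 3.

(⟸) Conversely, the residues r modulo 24 with r³ ≡ 3 (mod 24) are exactly {3}, and each is ≡ 3 (mod 8).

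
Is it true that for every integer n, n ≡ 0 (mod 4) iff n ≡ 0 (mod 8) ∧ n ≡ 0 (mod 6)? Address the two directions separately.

(⇒) fails; (⇐) holds.

(⟹) This fails: n = 4 gives 4 ≡ 0 (mod 4) but 4 ≡ 4 (mod 8), so the conjunction on the right does not hold.

(⟸) Conversely, if n ≡ 0 (mod 8) and n ≡ 0 (mod 6), then by the Chinese remainder theorem n ≡ 0 (mod 24). Since 0 ≡ 0 (mod 4) and 4 ∣ 24, we get n ≡ 0 (mod 4).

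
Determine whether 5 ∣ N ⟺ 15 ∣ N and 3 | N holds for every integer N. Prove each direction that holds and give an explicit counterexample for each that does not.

(⟹) This fails: take N = 5. Certainly 5 ∣ 5, but 15 ∤ 5.

(⟸) Suppose 15 ∣ N and 3 ∣ N. Any common multiple of 15 and 3 is a multiple of their lcm; here lcm(15, 3) = 15·3/gcd(15, 3) = 45/3 = 15, so 15 ∣ N. Since 5 ∣ 15, it follows that 5 ∣ N.

Not equivalent: only (⇐) holds.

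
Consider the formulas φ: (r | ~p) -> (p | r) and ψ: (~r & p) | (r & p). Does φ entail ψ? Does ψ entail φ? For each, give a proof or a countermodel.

Not equivalent: only (⇐) holds.

Converse. Assume the antecedent. If p is true, (r | ~p) -> (p | r) reduces to true regardless of the other variables. If p is false, the antecedent cannot hold. Either way (r | ~p) -> (p | r) holds.

Forward direction. This fails. Under p = F, r = T, the left side is true but the right side is false.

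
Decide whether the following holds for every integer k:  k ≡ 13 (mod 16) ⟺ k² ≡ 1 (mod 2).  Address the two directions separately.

Converse. This fails: take k = 1. Then 1² = 1 ≡ 1 (mod 2), yet 1 ≡ 1 (mod 16), not 13.

Forward direction. Suppose k ≡ 13 (mod 16). Then k² ≡ 13² = 169 (mod 16), and since 2 ∣ 16, also k² ≡ 1 (mod 2).

(⇒) holds; (⇐) fails.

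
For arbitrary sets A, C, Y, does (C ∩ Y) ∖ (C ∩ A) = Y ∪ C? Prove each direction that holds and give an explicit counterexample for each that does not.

(⟹) Let x ∈ (C ∩ Y) ∖ (C ∩ A). Then x ∈ C ∩ Y and x ∉ A, from which x ∈ Y ∪ C.

(⟸) This inclusion fails. Take A = ∅, C = {1}, Y = ∅; then 1 ∈ Y ∪ C but 1 ∉ (C ∩ Y) ∖ (C ∩ A).

The sets are not equal: only the forward inclusion holds.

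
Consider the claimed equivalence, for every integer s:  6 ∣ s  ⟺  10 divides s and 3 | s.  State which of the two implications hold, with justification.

Only the reverse direction holds.

Forward direction. This fails: take s = 6. Certainly 6 ∣ 6, but 10 ∤ 6.

Converse. Suppose 10 ∣ s and 3 ∣ s. Any common multiple of 10 and 3 is a multiple of their lcm; here gcd(10, 3) = 1, so lcm(10, 3) = 10·3 = 30, so 30 ∣ s. Since 6 ∣ 30, it follows that 6 ∣ s.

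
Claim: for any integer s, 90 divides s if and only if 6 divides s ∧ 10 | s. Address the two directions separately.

(⟸) This fails: take s = 30. Both 6 ∣ 30 and 10 ∣ 30, yet 30 is not a multiple of 90 (since 30 = 0·90 + 30), so 90 ∤ 30.

(⟹) If 90 ∣ s, write s = 90q. Since 90 = 15·6, s = 6·(15q), so 6 ∣ s; and since 90 = 9·10, s = 10·(9q), so 10 ∣ s.

Not equivalent: only (⇒) holds.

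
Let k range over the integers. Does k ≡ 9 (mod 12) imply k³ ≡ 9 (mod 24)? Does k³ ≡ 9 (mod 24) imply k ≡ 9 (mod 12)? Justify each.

Not equivalent: only (⇐) holds.

(⟸) The residues r modulo 24 with r³ ≡ 9 (mod 24) are exactly {9}, and each is ≡ 9 (mod 12).

(⟹) This fails: take k = 21. Then 21 ≡ 9 (mod 12), but 21³ = 9261 ≡ 21 (mod 24), not 9.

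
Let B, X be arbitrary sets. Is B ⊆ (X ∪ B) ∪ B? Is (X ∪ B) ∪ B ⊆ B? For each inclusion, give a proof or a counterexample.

The sets are not equal: only the forward inclusion holds.

Forward inclusion. Let x ∈ B. Then either x ∈ B and x ∉ X; or x ∈ B ∩ X. In each case x ∈ (X ∪ B) ∪ B, so B ⊆ (X ∪ B) ∪ B.

Reverse inclusion. This inclusion fails. Take B = ∅, X = {1}; then 1 ∈ (X ∪ B) ∪ B but 1 ∉ B.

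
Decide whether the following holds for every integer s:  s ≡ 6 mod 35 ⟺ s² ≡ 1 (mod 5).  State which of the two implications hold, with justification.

(←) This fails: take s = 1. Then 1² = 1 ≡ 1 (mod 5), yet 1 ≡ 1 (mod 35), not 6.

(→) Suppose s ≡ 6 (mod 35). Then s² ≡ 6² = 36 (mod 35), and since 5 ∣ 35, also s² ≡ 1 (mod 5).

Not equivalent: only (⇒) holds.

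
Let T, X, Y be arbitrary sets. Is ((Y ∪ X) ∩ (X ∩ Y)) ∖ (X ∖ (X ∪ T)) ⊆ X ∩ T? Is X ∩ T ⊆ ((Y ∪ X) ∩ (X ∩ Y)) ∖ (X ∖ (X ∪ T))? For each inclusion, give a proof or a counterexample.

Neither inclusion holds.

Forward inclusion. This inclusion fails. Take T = ∅, X = {1}, Y = {1}; then 1 ∈ ((Y ∪ X) ∩ (X ∩ Y)) ∖ (X ∖ (X ∪ T)) but 1 ∉ X ∩ T.

Reverse inclusion. This inclusion fails. Take T = {1}, X = {1}, Y = ∅; then 1 ∈ X ∩ T but 1 ∉ ((Y ∪ X) ∩ (X ∩ Y)) ∖ (X ∖ (X ∪ T)).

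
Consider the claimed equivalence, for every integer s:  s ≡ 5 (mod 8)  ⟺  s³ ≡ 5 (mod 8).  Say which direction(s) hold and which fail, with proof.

Both implications hold.

Converse. Suppose s³ ≡ 5 (mod 8). The only residue r in {0, …, 7} with r³ ≡ 5 (mod 8) is r = 5, so s ≡ 5 (mod 8).

Forward direction. Suppose s ≡ 5 (mod 8). Write s = 8j + 5. Then (8j + 5)³ = 512j³ + 960j² + 600j + 125 = 8(64j³ + 120j² + 75j + 15) + 5, so s³ ≡ 5 (mod 8).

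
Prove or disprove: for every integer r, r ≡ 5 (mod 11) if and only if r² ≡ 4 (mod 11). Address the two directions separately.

(⇒) fails and (⇐) fails.

Forward direction. This fails: take r = 5. Then 5 ≡ 5 (mod 11), but 5² = 25 ≡ 3 (mod 11), not 4.

Converse. This fails: take r = 2. Then 2² = 4 ≡ 4 (mod 11), yet 2 ≡ 2 (mod 11), not 5.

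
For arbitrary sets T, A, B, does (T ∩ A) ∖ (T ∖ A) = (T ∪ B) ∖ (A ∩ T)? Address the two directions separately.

(⟹) This inclusion fails. Take T = {1}, A = {1}, B = ∅; then 1 ∈ (T ∩ A) ∖ (T ∖ A) but 1 ∉ (T ∪ B) ∖ (A ∩ T).

(⟸) This inclusion fails. Take T = {1}, A = ∅, B = ∅; then 1 ∈ (T ∪ B) ∖ (A ∩ T) but 1 ∉ (T ∩ A) ∖ (T ∖ A).

Both inclusions fail.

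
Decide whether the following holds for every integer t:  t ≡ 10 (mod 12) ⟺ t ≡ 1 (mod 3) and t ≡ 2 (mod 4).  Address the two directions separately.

The biconditional holds.

(⇒) Suppose t ≡ 10 (mod 12); write t = 12j + 10. Since 3 ∣ 12, reducing mod 3 gives t ≡ 10 ≡ 1 (mod 3); since 4 ∣ 12, reducing mod 4 gives t ≡ 10 ≡ 2 (mod 4).

(⇐) Conversely, if t ≡ 1 (mod 3) and t ≡ 2 (mod 4), then by the Chinese remainder theorem t ≡ 10 (mod 12). This is exactly t ≡ 10 (mod 12).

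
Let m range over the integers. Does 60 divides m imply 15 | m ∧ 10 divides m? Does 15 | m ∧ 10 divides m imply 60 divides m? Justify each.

(⇒) holds; (⇐) fails.

(⟸) This fails: take m = 30. Both 15 ∣ 30 and 10 ∣ 30, yet 30 is not a multiple of 60 (since 30 = 0·60 + 30), so 60 ∤ 30.

(⟹) If 60 ∣ m, write m = 60q. Since 60 = 4·15, m = 15·(4q), so 15 ∣ m; and since 60 = 6·10, m = 10·(6q), so 10 ∣ m.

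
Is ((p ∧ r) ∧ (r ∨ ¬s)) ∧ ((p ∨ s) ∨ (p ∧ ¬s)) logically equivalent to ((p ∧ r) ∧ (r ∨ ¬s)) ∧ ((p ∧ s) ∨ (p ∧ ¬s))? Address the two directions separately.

Both directions hold; the statement is true.

(⟸) Assume the antecedent. If p is true, the antecedent forces (p = T, r = T, s = F) or (p = T, r = T, s = T), and the consequent holds there. If p is false, the antecedent cannot hold. Either way the consequent holds.

(⟹) Assume the antecedent. If p is true, the antecedent forces (p = T, r = T, s = F) or (p = T, r = T, s = T), and the consequent holds there. If p is false, the antecedent cannot hold. Either way the consequent holds.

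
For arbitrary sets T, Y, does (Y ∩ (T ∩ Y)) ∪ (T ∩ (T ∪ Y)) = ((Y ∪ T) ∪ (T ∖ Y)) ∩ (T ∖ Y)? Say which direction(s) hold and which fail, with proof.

The sets are not equal: only the reverse inclusion holds.

(⟹) This inclusion fails. Take T = {1}, Y = {1}; then 1 ∈ (Y ∩ (T ∩ Y)) ∪ (T ∩ (T ∪ Y)) but 1 ∉ ((Y ∪ T) ∪ (T ∖ Y)) ∩ (T ∖ Y).

(⟸) Let x ∈ ((Y ∪ T) ∪ (T ∖ Y)) ∩ (T ∖ Y). Then x ∈ T and x ∉ Y, from which x ∈ (Y ∩ (T ∩ Y)) ∪ (T ∩ (T ∪ Y)).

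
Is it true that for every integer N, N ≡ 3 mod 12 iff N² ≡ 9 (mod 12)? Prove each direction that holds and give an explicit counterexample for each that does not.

Forward direction. Suppose N ≡ 3 mod 12. Write N = 12j + 3. Then (12j + 3)² = 144j² + 72j + 9 = 12(12j² + 6j) + 9, so N² ≡ 9 (mod 12).

Converse. This fails: take N = 9. Then 9² = 81 ≡ 9 (mod 12), yet 9 ≡ 9 (mod 12), not 3.

The forward direction holds; the converse fails.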